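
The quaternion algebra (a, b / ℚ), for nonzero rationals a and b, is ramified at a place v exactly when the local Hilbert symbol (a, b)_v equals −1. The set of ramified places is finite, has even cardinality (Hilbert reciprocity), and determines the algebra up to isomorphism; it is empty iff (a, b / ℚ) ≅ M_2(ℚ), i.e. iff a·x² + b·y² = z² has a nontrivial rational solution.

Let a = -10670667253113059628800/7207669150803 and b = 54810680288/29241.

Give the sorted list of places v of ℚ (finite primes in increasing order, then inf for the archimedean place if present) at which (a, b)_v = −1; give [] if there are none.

Mod squares: a ≡ -14421, b ≡ 782. Check v ∈ {∞, 2, 3, 5, 7, 11, 13, 17, 19, 23, 47}.
v=11: a=11^-3·(≡5), b=11^0·(≡4) mod 11; (5|11)=+1, (4|11)=+1; (−1)^{-3·0·5}·(+1)^0·(+1)^-3 = +1.
v=47: a=47^2·(≡4), b=47^0·(≡20) mod 47; (4|47)=+1, (20|47)=-1; (−1)^{2·0·23}·(+1)^0·(-1)^2 = +1.
v=7: a=7^4·(≡3), b=7^2·(≡6) mod 7; (3|7)=-1, (6|7)=-1; (−1)^{4·2·3}·(-1)^2·(-1)^4 = +1.
v=23: a=23^5·(≡14), b=23^3·(≡22) mod 23; (14|23)=-1, (22|23)=-1; (−1)^{5·3·11}·(-1)^3·(-1)^5 = -1.
v=3: a=3^-7·(≡2), b=3^-4·(≡2) mod 3; (2|3)=-1, (2|3)=-1; (−1)^{-7·-4·1}·(-1)^-4·(-1)^-7 = -1.
v=5: a=5^2·(≡1), b=5^0·(≡3) mod 5; (1|5)=+1, (3|5)=-1; (−1)^{2·0·2}·(+1)^0·(-1)^2 = +1.
v=2: v_2(a)=8, v_2(b)=5; units ≡ 3, 7 (mod 8); ε·ε+αω+βω = 1·1+8·0+5·1 ≡ 0  ⇒  (a,b)_2 = +1.
v=∞: -14421 < 0 and 782 > 0  ⇒  (a,b)_∞ = +1.
v=13: a=13^2·(≡4), b=13^2·(≡5) mod 13; (4|13)=+1, (5|13)=-1; (−1)^{2·2·6}·(+1)^2·(-1)^2 = +1.
v=17: a=17^2·(≡11), b=17^1·(≡3) mod 17; (11|17)=-1, (3|17)=-1; (−1)^{2·1·8}·(-1)^1·(-1)^2 = -1.
v=19: a=19^-5·(≡4), b=19^-2·(≡18) mod 19; (4|19)=+1, (18|19)=-1; (−1)^{-5·-2·9}·(+1)^-2·(-1)^-5 = -1.
Ram(-14421, 782) = {3, 17, 19, 23}; no ℚ_3-point on the conic.

[3, 17, 19, 23]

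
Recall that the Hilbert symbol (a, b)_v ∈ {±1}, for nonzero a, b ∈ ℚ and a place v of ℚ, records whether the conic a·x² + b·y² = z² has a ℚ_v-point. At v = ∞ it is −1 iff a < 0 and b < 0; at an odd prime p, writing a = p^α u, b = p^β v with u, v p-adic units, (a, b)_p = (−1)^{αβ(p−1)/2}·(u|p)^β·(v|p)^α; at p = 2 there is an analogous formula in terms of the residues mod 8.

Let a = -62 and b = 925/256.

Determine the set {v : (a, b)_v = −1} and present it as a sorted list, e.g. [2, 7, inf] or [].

[2, 31]

Mod squares: a ≡ -62, b ≡ 37. Check v ∈ {∞, 2, 5, 31, 37}.
v=2: v_2(a)=1, v_2(b)=-8; units ≡ 1, 5 (mod 8); ε·ε+αω+βω = 0·0+1·1+-8·0 ≡ 1  ⇒  (a,b)_2 = -1.
v=5: a=5^0·(≡3), b=5^2·(≡2) mod 5; (3|5)=-1, (2|5)=-1; (−1)^{0·2·2}·(-1)^2·(-1)^0 = +1.
v=∞: -62 < 0 and 37 > 0  ⇒  (a,b)_∞ = +1.
v=31: a=31^1·(≡29), b=31^0·(≡11) mod 31; (29|31)=-1, (11|31)=-1; (−1)^{1·0·15}·(-1)^0·(-1)^1 = -1.
v=37: a=37^0·(≡12), b=37^1·(≡4) mod 37; (12|37)=+1, (4|37)=+1; (−1)^{0·1·18}·(+1)^1·(+1)^0 = +1.
Ram(-62, 37) = {2, 31}; no ℚ_2-point on the conic.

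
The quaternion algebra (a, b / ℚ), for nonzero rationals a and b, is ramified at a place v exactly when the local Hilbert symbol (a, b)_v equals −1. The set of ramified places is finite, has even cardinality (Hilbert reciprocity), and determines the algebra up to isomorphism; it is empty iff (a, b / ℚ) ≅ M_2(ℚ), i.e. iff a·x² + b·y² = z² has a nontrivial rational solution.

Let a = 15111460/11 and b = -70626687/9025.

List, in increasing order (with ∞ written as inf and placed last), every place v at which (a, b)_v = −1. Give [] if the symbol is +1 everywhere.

[3, 5, 23, 29]

(a, b) ≡ (115115, -87) mod (ℚ^×)²; places V = {2, 3, 5, 7, 11, 13, 17, 19, 23, 29, 53, ∞}.
(a,b)_17: α=0, u≡13; β=2, v≡4 (mod 17); (13|17)=+1, (4|17)=+1; sign (−1)^0·+1^2·+1^0 = +1.
(a,b)_2: α=2, β=0; u≡3, v≡1 (mod 8); ε(u)ε(v)=1·0, αω(v)=2·0, βω(u)=0·1; sum ≡ 0  ⇒  +1.
(a,b)_23: α=1, u≡19; β=0, v≡14 (mod 23); (19|23)=-1, (14|23)=-1; sign (−1)^0·-1^0·-1^1 = -1.
(a,b)_13: α=1, u≡7; β=0, v≡4 (mod 13); (7|13)=-1, (4|13)=+1; sign (−1)^0·-1^0·+1^1 = +1.
(a,b)_29: α=0, u≡18; β=1, v≡27 (mod 29); (18|29)=-1, (27|29)=-1; sign (−1)^0·-1^1·-1^0 = -1.
(a,b)_53: α=0, u≡38; β=2, v≡41 (mod 53); (38|53)=+1, (41|53)=-1; sign (−1)^0·+1^2·-1^0 = +1.
(a,b)_7: α=1, u≡2; β=0, v≡1 (mod 7); (2|7)=+1, (1|7)=+1; sign (−1)^0·+1^0·+1^1 = +1.
(a,b)_19: α=2, u≡2; β=-2, v≡3 (mod 19); (2|19)=-1, (3|19)=-1; sign (−1)^0·-1^-2·-1^2 = +1.
(a,b)_∞: sgn(115115)=+, sgn(-87)=−, so +1.
(a,b)_3: α=0, u≡2; β=1, v≡1 (mod 3); (2|3)=-1, (1|3)=+1; sign (−1)^0·-1^1·+1^0 = -1.
(a,b)_11: α=-1, u≡1; β=0, v≡9 (mod 11); (1|11)=+1, (9|11)=+1; sign (−1)^0·+1^0·+1^-1 = +1.
(a,b)_5: α=1, u≡2; β=-2, v≡3 (mod 5); (2|5)=-1, (3|5)=-1; sign (−1)^0·-1^-2·-1^1 = -1.
|Ram(115115, -87)| = 4, even; anisotropic at {3, 5, 23, 29}.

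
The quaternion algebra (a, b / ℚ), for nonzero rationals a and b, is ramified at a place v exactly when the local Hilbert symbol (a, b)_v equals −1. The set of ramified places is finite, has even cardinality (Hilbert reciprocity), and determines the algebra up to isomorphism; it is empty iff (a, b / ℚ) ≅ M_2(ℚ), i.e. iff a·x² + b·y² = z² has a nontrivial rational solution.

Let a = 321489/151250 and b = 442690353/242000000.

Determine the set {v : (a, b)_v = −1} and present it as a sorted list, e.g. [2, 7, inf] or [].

Mod squares: a ≡ 2, b ≡ 34. Check v ∈ {∞, 2, 3, 5, 7, 11, 17}.
v=3: a=3^8·(≡2), b=3^12·(≡1) mod 3; (2|3)=-1, (1|3)=+1; (−1)^{8·12·1}·(-1)^12·(+1)^8 = +1.
v=2: v_2(a)=-1, v_2(b)=-7; units ≡ 1, 1 (mod 8); ε·ε+αω+βω = 0·0+-1·0+-7·0 ≡ 0  ⇒  (a,b)_2 = +1.
v=11: a=11^-2·(≡2), b=11^-2·(≡3) mod 11; (2|11)=-1, (3|11)=+1; (−1)^{-2·-2·5}·(-1)^-2·(+1)^-2 = +1.
v=∞: 2 > 0 and 34 > 0  ⇒  (a,b)_∞ = +1.
v=5: a=5^-4·(≡2), b=5^-6·(≡1) mod 5; (2|5)=-1, (1|5)=+1; (−1)^{-4·-6·2}·(-1)^-6·(+1)^-4 = +1.
v=17: a=17^0·(≡2), b=17^1·(≡13) mod 17; (2|17)=+1, (13|17)=+1; (−1)^{0·1·8}·(+1)^1·(+1)^0 = +1.
v=7: a=7^2·(≡2), b=7^2·(≡6) mod 7; (2|7)=+1, (6|7)=-1; (−1)^{2·2·3}·(+1)^2·(-1)^2 = +1.
Every local symbol is +1, so the conic 2·x² + 34·y² = z² has ℚ_v-points for all v and hence a ℚ-point; (a, b / ℚ) ≅ M_2(ℚ).

[]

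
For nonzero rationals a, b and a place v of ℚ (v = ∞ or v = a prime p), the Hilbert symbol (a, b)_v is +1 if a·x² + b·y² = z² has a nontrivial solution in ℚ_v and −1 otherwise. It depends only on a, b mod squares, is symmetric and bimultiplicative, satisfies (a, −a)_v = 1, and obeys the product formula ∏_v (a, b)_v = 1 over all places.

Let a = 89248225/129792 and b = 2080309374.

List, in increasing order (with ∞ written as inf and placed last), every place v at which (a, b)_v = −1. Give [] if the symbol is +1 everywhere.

(a, b) ≡ (29667, 286) mod (ℚ^×)²; places V = {2, 3, 5, 11, 13, 19, 29, 31, ∞}.
(a,b)_19: α=2, u≡18; β=0, v≡1 (mod 19); (18|19)=-1, (1|19)=+1; sign (−1)^0·-1^0·+1^2 = +1.
(a,b)_29: α=1, u≡18; β=2, v≡1 (mod 29); (18|29)=-1, (1|29)=+1; sign (−1)^0·-1^2·+1^1 = +1.
(a,b)_31: α=1, u≡30; β=2, v≡4 (mod 31); (30|31)=-1, (4|31)=+1; sign (−1)^0·-1^2·+1^1 = +1.
(a,b)_13: α=-2, u≡1; β=1, v≡12 (mod 13); (1|13)=+1, (12|13)=+1; sign (−1)^0·+1^1·+1^-2 = +1.
(a,b)_2: α=-8, β=1; u≡3, v≡7 (mod 8); ε(u)ε(v)=1·1, αω(v)=-8·0, βω(u)=1·1; sum ≡ 0  ⇒  +1.
(a,b)_3: α=-1, u≡1; β=2, v≡1 (mod 3); (1|3)=+1, (1|3)=+1; sign (−1)^0·+1^2·+1^-1 = +1.
(a,b)_11: α=1, u≡6; β=1, v≡5 (mod 11); (6|11)=-1, (5|11)=+1; sign (−1)^1·-1^1·+1^1 = +1.
(a,b)_5: α=2, u≡2; β=0, v≡4 (mod 5); (2|5)=-1, (4|5)=+1; sign (−1)^0·-1^0·+1^2 = +1.
(a,b)_∞: sgn(29667)=+, sgn(286)=+, so +1.
Ram(a, b) = ∅: the form 29667·x² + 286·y² − z² is isotropic over every ℚ_v, so by Hasse–Minkowski it is isotropic over ℚ.

[]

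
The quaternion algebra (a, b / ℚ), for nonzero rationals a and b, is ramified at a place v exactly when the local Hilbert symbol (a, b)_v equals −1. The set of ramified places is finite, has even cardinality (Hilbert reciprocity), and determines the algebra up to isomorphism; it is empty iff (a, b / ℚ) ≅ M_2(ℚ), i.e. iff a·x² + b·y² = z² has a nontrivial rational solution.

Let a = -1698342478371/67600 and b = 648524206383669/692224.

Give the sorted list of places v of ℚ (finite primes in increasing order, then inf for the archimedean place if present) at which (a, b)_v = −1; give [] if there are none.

(a, b) ≡ (-11, 21) mod (ℚ^×)²; places V = {2, 3, 5, 7, 11, 13, ∞}.
(a,b)_11: α=3, u≡10; β=4, v≡8 (mod 11); (10|11)=-1, (8|11)=-1; sign (−1)^0·-1^4·-1^3 = -1.
(a,b)_5: α=-2, u≡1; β=0, v≡1 (mod 5); (1|5)=+1, (1|5)=+1; sign (−1)^0·+1^0·+1^-2 = +1.
(a,b)_7: α=4, u≡6; β=3, v≡6 (mod 7); (6|7)=-1, (6|7)=-1; sign (−1)^0·-1^3·-1^4 = -1.
(a,b)_3: α=12, u≡1; β=17, v≡1 (mod 3); (1|3)=+1, (1|3)=+1; sign (−1)^0·+1^17·+1^12 = +1.
(a,b)_2: α=-4, β=-12; u≡5, v≡5 (mod 8); ε(u)ε(v)=0·0, αω(v)=-4·1, βω(u)=-12·1; sum ≡ 0  ⇒  +1.
(a,b)_13: α=-2, u≡2; β=-2, v≡5 (mod 13); (2|13)=-1, (5|13)=-1; sign (−1)^0·-1^-2·-1^-2 = +1.
(a,b)_∞: sgn(-11)=−, sgn(21)=+, so +1.
|Ram(-11, 21)| = 2, even; anisotropic at {7, 11}.

[7, 11]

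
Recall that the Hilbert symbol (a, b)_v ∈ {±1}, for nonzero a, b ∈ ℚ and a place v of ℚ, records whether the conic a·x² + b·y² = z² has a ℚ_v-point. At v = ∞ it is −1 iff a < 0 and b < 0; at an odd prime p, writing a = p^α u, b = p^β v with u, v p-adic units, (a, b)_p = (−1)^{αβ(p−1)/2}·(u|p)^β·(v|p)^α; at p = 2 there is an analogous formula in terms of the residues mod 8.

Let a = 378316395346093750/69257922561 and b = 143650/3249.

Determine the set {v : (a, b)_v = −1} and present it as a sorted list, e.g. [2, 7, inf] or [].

[2, 7]

Mod squares: a ≡ 406, b ≡ 34. Check v ∈ {∞, 2, 3, 5, 7, 13, 17, 19, 29}.
v=7: a=7^1·(≡2), b=7^0·(≡3) mod 7; (2|7)=+1, (3|7)=-1; (−1)^{1·0·3}·(+1)^0·(-1)^1 = -1.
v=13: a=13^4·(≡3), b=13^2·(≡8) mod 13; (3|13)=+1, (8|13)=-1; (−1)^{4·2·6}·(+1)^2·(-1)^4 = +1.
v=5: a=5^8·(≡1), b=5^2·(≡4) mod 5; (1|5)=+1, (4|5)=+1; (−1)^{8·2·2}·(+1)^2·(+1)^8 = +1.
v=∞: 406 > 0 and 34 > 0  ⇒  (a,b)_∞ = +1.
v=2: v_2(a)=1, v_2(b)=1; units ≡ 3, 1 (mod 8); ε·ε+αω+βω = 1·0+1·0+1·1 ≡ 1  ⇒  (a,b)_2 = -1.
v=29: a=29^1·(≡11), b=29^0·(≡13) mod 29; (11|29)=-1, (13|29)=+1; (−1)^{1·0·14}·(-1)^0·(+1)^1 = +1.
v=19: a=19^-4·(≡4), b=19^-2·(≡18) mod 19; (4|19)=+1, (18|19)=-1; (−1)^{-4·-2·9}·(+1)^-2·(-1)^-4 = +1.
v=17: a=17^4·(≡8), b=17^1·(≡9) mod 17; (8|17)=+1, (9|17)=+1; (−1)^{4·1·8}·(+1)^1·(+1)^4 = +1.
v=3: a=3^-12·(≡1), b=3^-2·(≡1) mod 3; (1|3)=+1, (1|3)=+1; (−1)^{-12·-2·1}·(+1)^-2·(+1)^-12 = +1.
Ram(406, 34) = {2, 7}; no ℚ_2-point on the conic.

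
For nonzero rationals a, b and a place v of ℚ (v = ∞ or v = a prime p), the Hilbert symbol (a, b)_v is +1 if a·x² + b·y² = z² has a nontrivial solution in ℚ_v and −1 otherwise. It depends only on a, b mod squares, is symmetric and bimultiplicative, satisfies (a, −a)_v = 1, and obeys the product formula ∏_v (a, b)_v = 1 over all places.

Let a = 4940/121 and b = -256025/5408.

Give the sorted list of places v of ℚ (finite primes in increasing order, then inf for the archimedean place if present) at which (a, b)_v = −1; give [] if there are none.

[5, 13]

(a, b) ≡ (1235, -418) mod (ℚ^×)²; places V = {2, 5, 7, 11, 13, 19, ∞}.
(a,b)_2: α=2, β=-5; u≡3, v≡7 (mod 8); ε(u)ε(v)=1·1, αω(v)=2·0, βω(u)=-5·1; sum ≡ 0  ⇒  +1.
(a,b)_11: α=-2, u≡1; β=1, v≡8 (mod 11); (1|11)=+1, (8|11)=-1; sign (−1)^0·+1^1·-1^-2 = +1.
(a,b)_∞: sgn(1235)=+, sgn(-418)=−, so +1.
(a,b)_5: α=1, u≡3; β=2, v≡3 (mod 5); (3|5)=-1, (3|5)=-1; sign (−1)^0·-1^2·-1^1 = -1.
(a,b)_7: α=0, u≡6; β=2, v≡1 (mod 7); (6|7)=-1, (1|7)=+1; sign (−1)^0·-1^2·+1^0 = +1.
(a,b)_19: α=1, u≡10; β=1, v≡6 (mod 19); (10|19)=-1, (6|19)=+1; sign (−1)^1·-1^1·+1^1 = +1.
(a,b)_13: α=1, u≡4; β=-2, v≡6 (mod 13); (4|13)=+1, (6|13)=-1; sign (−1)^0·+1^-2·-1^1 = -1.
Ram(1235, -418) = {5, 13}; no ℚ_5-point on the conic.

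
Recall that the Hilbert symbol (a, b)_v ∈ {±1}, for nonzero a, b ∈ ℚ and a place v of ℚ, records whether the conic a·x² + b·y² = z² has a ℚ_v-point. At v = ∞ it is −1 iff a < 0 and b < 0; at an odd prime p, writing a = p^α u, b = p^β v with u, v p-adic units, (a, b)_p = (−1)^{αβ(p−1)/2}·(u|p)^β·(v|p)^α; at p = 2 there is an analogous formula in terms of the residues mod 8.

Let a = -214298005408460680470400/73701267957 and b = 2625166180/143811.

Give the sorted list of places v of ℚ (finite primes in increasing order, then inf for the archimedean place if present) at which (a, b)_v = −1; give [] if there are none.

[2, 5, 19, 23, 31, 37]

(a, b) ≡ (-1702, 880555) mod (ℚ^×)²; places V = {2, 3, 5, 7, 13, 17, 19, 23, 29, 31, 37, ∞}.
(a,b)_7: α=4, u≡3; β=2, v≡4 (mod 7); (3|7)=-1, (4|7)=+1; sign (−1)^0·-1^2·+1^4 = +1.
(a,b)_3: α=-8, u≡2; β=-2, v≡1 (mod 3); (2|3)=-1, (1|3)=+1; sign (−1)^0·-1^-2·+1^-8 = +1.
(a,b)_17: α=4, u≡1; β=2, v≡14 (mod 17); (1|17)=+1, (14|17)=-1; sign (−1)^0·+1^2·-1^4 = +1.
(a,b)_29: α=-2, u≡13; β=-2, v≡22 (mod 29); (13|29)=+1, (22|29)=+1; sign (−1)^0·+1^-2·+1^-2 = +1.
(a,b)_19: α=-2, u≡8; β=-1, v≡11 (mod 19); (8|19)=-1, (11|19)=+1; sign (−1)^0·-1^-1·+1^-2 = -1.
(a,b)_31: α=2, u≡29; β=1, v≡9 (mod 31); (29|31)=-1, (9|31)=+1; sign (−1)^0·-1^1·+1^2 = -1.
(a,b)_23: α=3, u≡8; β=1, v≡3 (mod 23); (8|23)=+1, (3|23)=+1; sign (−1)^1·+1^1·+1^3 = -1.
(a,b)_2: α=7, β=2; u≡5, v≡3 (mod 8); ε(u)ε(v)=0·1, αω(v)=7·1, βω(u)=2·1; sum ≡ 1  ⇒  -1.
(a,b)_13: α=4, u≡4; β=1, v≡7 (mod 13); (4|13)=+1, (7|13)=-1; sign (−1)^0·+1^1·-1^4 = +1.
(a,b)_37: α=-1, u≡30; β=0, v≡31 (mod 37); (30|37)=+1, (31|37)=-1; sign (−1)^0·+1^0·-1^-1 = -1.
(a,b)_5: α=2, u≡2; β=1, v≡1 (mod 5); (2|5)=-1, (1|5)=+1; sign (−1)^0·-1^1·+1^2 = -1.
(a,b)_∞: sgn(-1702)=−, sgn(880555)=+, so +1.
Ram(-1702, 880555) = {2, 5, 19, 23, 31, 37}; no ℚ_2-point on the conic.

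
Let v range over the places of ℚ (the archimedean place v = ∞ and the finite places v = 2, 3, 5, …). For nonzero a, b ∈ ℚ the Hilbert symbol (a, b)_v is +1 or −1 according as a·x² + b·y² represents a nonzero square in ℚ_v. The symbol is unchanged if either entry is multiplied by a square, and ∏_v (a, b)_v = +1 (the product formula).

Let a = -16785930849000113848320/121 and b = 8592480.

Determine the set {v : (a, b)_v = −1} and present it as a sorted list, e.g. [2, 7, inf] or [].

[2, 3, 13, 17]

Mod squares: a ≡ -1105, b ≡ 6630. Check v ∈ {∞, 2, 3, 5, 7, 11, 13, 17}.
v=5: a=5^1·(≡1), b=5^1·(≡1) mod 5; (1|5)=+1, (1|5)=+1; (−1)^{1·1·2}·(+1)^1·(+1)^1 = +1.
v=3: a=3^18·(≡2), b=3^5·(≡2) mod 3; (2|3)=-1, (2|3)=-1; (−1)^{18·5·1}·(-1)^5·(-1)^18 = -1.
v=11: a=11^-2·(≡2), b=11^0·(≡6) mod 11; (2|11)=-1, (6|11)=-1; (−1)^{-2·0·5}·(-1)^0·(-1)^-2 = +1.
v=7: a=7^2·(≡4), b=7^0·(≡1) mod 7; (4|7)=+1, (1|7)=+1; (−1)^{2·0·3}·(+1)^0·(+1)^2 = +1.
v=2: v_2(a)=14, v_2(b)=5; units ≡ 7, 3 (mod 8); ε·ε+αω+βω = 1·1+14·1+5·0 ≡ 1  ⇒  (a,b)_2 = -1.
v=17: a=17^3·(≡11), b=17^1·(≡13) mod 17; (11|17)=-1, (13|17)=+1; (−1)^{3·1·8}·(-1)^1·(+1)^3 = -1.
v=∞: -1105 < 0 and 6630 > 0  ⇒  (a,b)_∞ = +1.
v=13: a=13^3·(≡11), b=13^1·(≡1) mod 13; (11|13)=-1, (1|13)=+1; (−1)^{3·1·6}·(-1)^1·(+1)^3 = -1.
|Ram(-1105, 6630)| = 4, even; anisotropic at {2, 3, 13, 17}.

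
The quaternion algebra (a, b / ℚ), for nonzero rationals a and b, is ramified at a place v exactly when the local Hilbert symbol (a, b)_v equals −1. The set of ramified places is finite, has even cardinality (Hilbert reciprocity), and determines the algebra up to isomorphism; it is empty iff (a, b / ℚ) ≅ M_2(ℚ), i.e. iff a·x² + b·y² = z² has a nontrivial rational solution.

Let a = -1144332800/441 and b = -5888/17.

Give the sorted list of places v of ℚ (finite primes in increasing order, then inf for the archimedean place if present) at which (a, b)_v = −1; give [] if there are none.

(a, b) ≡ (-2, -391) mod (ℚ^×)²; places V = {2, 3, 5, 7, 13, 17, 23, ∞}.
(a,b)_∞: sgn(-2)=−, sgn(-391)=−, so -1.
(a,b)_23: α=2, u≡22; β=1, v≡12 (mod 23); (22|23)=-1, (12|23)=+1; sign (−1)^0·-1^1·+1^2 = -1.
(a,b)_7: α=-2, u≡6; β=0, v≡2 (mod 7); (6|7)=-1, (2|7)=+1; sign (−1)^0·-1^0·+1^-2 = +1.
(a,b)_3: α=-2, u≡1; β=0, v≡2 (mod 3); (1|3)=+1, (2|3)=-1; sign (−1)^0·+1^0·-1^-2 = +1.
(a,b)_5: α=2, u≡3; β=0, v≡1 (mod 5); (3|5)=-1, (1|5)=+1; sign (−1)^0·-1^0·+1^2 = +1.
(a,b)_2: α=9, β=8; u≡7, v≡1 (mod 8); ε(u)ε(v)=1·0, αω(v)=9·0, βω(u)=8·0; sum ≡ 0  ⇒  +1.
(a,b)_13: α=2, u≡7; β=0, v≡10 (mod 13); (7|13)=-1, (10|13)=+1; sign (−1)^0·-1^0·+1^2 = +1.
(a,b)_17: α=0, u≡2; β=-1, v≡11 (mod 17); (2|17)=+1, (11|17)=-1; sign (−1)^0·+1^-1·-1^0 = +1.
Ram(-2, -391) = {23, ∞}; no ℚ_23-point on the conic.

[23, inf]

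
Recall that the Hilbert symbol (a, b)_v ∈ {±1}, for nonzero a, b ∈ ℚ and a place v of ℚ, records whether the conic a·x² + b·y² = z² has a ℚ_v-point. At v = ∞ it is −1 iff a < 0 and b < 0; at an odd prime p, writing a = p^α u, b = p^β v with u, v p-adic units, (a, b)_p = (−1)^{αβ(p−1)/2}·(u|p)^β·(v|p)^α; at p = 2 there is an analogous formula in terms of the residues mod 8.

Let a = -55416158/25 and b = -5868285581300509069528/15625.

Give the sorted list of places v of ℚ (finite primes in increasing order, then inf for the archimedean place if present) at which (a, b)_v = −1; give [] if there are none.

[2, 17, 37, inf]

Mod squares: a ≡ -1130942, b ≡ -38998. Check v ∈ {∞, 2, 5, 7, 17, 29, 31, 37}.
v=∞: -1130942 < 0 and -38998 < 0  ⇒  (a,b)_∞ = -1.
v=37: a=37^1·(≡4), b=37^3·(≡29) mod 37; (4|37)=+1, (29|37)=-1; (−1)^{1·3·18}·(+1)^3·(-1)^1 = -1.
v=17: a=17^1·(≡14), b=17^3·(≡2) mod 17; (14|17)=-1, (2|17)=+1; (−1)^{1·3·8}·(-1)^3·(+1)^1 = -1.
v=7: a=7^2·(≡5), b=7^6·(≡6) mod 7; (5|7)=-1, (6|7)=-1; (−1)^{2·6·3}·(-1)^6·(-1)^2 = +1.
v=29: a=29^1·(≡23), b=29^2·(≡16) mod 29; (23|29)=+1, (16|29)=+1; (−1)^{1·2·14}·(+1)^2·(+1)^1 = +1.
v=5: a=5^-2·(≡2), b=5^-6·(≡2) mod 5; (2|5)=-1, (2|5)=-1; (−1)^{-2·-6·2}·(-1)^-6·(-1)^-2 = +1.
v=31: a=31^1·(≡16), b=31^3·(≡29) mod 31; (16|31)=+1, (29|31)=-1; (−1)^{1·3·15}·(+1)^3·(-1)^1 = +1.
v=2: v_2(a)=1, v_2(b)=3; units ≡ 1, 5 (mod 8); ε·ε+αω+βω = 0·0+1·1+3·0 ≡ 1  ⇒  (a,b)_2 = -1.
|Ram(-1130942, -38998)| = 4, even; anisotropic at {2, 17, 37, ∞}.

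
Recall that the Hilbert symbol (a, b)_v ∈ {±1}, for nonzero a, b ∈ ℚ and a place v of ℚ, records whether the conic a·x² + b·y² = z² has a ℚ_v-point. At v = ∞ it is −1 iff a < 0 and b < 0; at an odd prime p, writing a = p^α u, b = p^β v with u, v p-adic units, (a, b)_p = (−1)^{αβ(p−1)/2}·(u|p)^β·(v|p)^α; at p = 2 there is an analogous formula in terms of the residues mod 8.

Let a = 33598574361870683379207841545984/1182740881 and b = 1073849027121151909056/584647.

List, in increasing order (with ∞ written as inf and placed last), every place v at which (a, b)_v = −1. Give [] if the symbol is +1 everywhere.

[3, 7]

(a, b) ≡ (8151, 77) mod (ℚ^×)²; places V = {2, 3, 7, 11, 13, 17, 19, ∞}.
(a,b)_19: α=13, u≡16; β=8, v≡11 (mod 19); (16|19)=+1, (11|19)=+1; sign (−1)^0·+1^8·+1^13 = +1.
(a,b)_17: α=-6, u≡13; β=-4, v≡13 (mod 17); (13|17)=+1, (13|17)=+1; sign (−1)^0·+1^-4·+1^-6 = +1.
(a,b)_11: α=1, u≡3; β=1, v≡10 (mod 11); (3|11)=+1, (10|11)=-1; sign (−1)^1·+1^1·-1^1 = +1.
(a,b)_7: α=-2, u≡6; β=-1, v≡4 (mod 7); (6|7)=-1, (4|7)=+1; sign (−1)^0·-1^-1·+1^-2 = -1.
(a,b)_∞: sgn(8151)=+, sgn(77)=+, so +1.
(a,b)_13: α=3, u≡12; β=2, v≡10 (mod 13); (12|13)=+1, (10|13)=+1; sign (−1)^0·+1^2·+1^3 = +1.
(a,b)_2: α=8, β=6; u≡7, v≡5 (mod 8); ε(u)ε(v)=1·0, αω(v)=8·1, βω(u)=6·0; sum ≡ 0  ⇒  +1.
(a,b)_3: α=17, u≡2; β=12, v≡2 (mod 3); (2|3)=-1, (2|3)=-1; sign (−1)^0·-1^12·-1^17 = -1.
Ram(8151, 77) = {3, 7}; no ℚ_3-point on the conic.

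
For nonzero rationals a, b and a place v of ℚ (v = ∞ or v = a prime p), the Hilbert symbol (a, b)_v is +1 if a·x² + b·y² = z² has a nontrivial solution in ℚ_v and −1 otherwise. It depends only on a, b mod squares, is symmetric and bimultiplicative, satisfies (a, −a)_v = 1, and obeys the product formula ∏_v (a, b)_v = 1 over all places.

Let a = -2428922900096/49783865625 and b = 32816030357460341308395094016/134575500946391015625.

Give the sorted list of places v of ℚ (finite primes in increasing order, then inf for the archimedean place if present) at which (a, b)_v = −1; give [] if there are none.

(a, b) ≡ (-173290, 96866) mod (ℚ^×)²; places V = {2, 3, 5, 7, 11, 13, 17, 23, 31, 37, 41, 43, ∞}.
(a,b)_3: α=-6, u≡2; β=-18, v≡2 (mod 3); (2|3)=-1, (2|3)=-1; sign (−1)^0·-1^-18·-1^-6 = +1.
(a,b)_31: α=1, u≡3; β=0, v≡15 (mod 31); (3|31)=-1, (15|31)=-1; sign (−1)^0·-1^0·-1^1 = -1.
(a,b)_7: α=6, u≡4; β=11, v≡5 (mod 7); (4|7)=+1, (5|7)=-1; sign (−1)^0·+1^11·-1^6 = +1.
(a,b)_2: α=7, β=19; u≡3, v≡1 (mod 8); ε(u)ε(v)=1·0, αω(v)=7·0, βω(u)=19·1; sum ≡ 1  ⇒  -1.
(a,b)_37: α=0, u≡6; β=1, v≡3 (mod 37); (6|37)=-1, (3|37)=+1; sign (−1)^0·-1^1·+1^0 = -1.
(a,b)_11: α=2, u≡1; β=5, v≡7 (mod 11); (1|11)=+1, (7|11)=-1; sign (−1)^0·+1^5·-1^2 = +1.
(a,b)_23: α=0, u≡17; β=-2, v≡3 (mod 23); (17|23)=-1, (3|23)=+1; sign (−1)^0·-1^-2·+1^0 = +1.
(a,b)_17: α=0, u≡4; β=1, v≡5 (mod 17); (4|17)=+1, (5|17)=-1; sign (−1)^0·+1^1·-1^0 = +1.
(a,b)_∞: sgn(-173290)=−, sgn(96866)=+, so +1.
(a,b)_43: α=1, u≡27; β=2, v≡12 (mod 43); (27|43)=-1, (12|43)=-1; sign (−1)^0·-1^2·-1^1 = -1.
(a,b)_5: α=-5, u≡2; β=-8, v≡1 (mod 5); (2|5)=-1, (1|5)=+1; sign (−1)^0·-1^-8·+1^-5 = +1.
(a,b)_41: α=-2, u≡14; β=-2, v≡7 (mod 41); (14|41)=-1, (7|41)=-1; sign (−1)^0·-1^-2·-1^-2 = +1.
(a,b)_13: α=-1, u≡5; β=2, v≡10 (mod 13); (5|13)=-1, (10|13)=+1; sign (−1)^0·-1^2·+1^-1 = +1.
Ram(-173290, 96866) = {2, 31, 37, 43}; no ℚ_2-point on the conic.

[2, 31, 37, 43]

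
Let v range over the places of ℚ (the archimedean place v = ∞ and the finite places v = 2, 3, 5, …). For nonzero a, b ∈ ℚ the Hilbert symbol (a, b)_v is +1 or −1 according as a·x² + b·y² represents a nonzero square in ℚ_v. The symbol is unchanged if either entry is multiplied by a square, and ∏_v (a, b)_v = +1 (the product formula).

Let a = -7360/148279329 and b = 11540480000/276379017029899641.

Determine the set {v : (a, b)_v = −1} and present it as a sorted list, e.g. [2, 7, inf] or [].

Mod squares: a ≡ -115, b ≡ 23. Check v ∈ {∞, 2, 3, 5, 7, 11, 13, 23, 41}.
v=2: v_2(a)=6, v_2(b)=14; units ≡ 5, 7 (mod 8); ε·ε+αω+βω = 0·1+6·0+14·1 ≡ 0  ⇒  (a,b)_2 = +1.
v=∞: -115 < 0 and 23 > 0  ⇒  (a,b)_∞ = +1.
v=7: a=7^0·(≡2), b=7^2·(≡4) mod 7; (2|7)=+1, (4|7)=+1; (−1)^{0·2·3}·(+1)^2·(+1)^0 = +1.
v=13: a=13^0·(≡8), b=13^-2·(≡9) mod 13; (8|13)=-1, (9|13)=+1; (−1)^{0·-2·6}·(-1)^-2·(+1)^0 = +1.
v=5: a=5^1·(≡2), b=5^4·(≡3) mod 5; (2|5)=-1, (3|5)=-1; (−1)^{1·4·2}·(-1)^4·(-1)^1 = -1.
v=11: a=11^-2·(≡2), b=11^-2·(≡3) mod 11; (2|11)=-1, (3|11)=+1; (−1)^{-2·-2·5}·(-1)^-2·(+1)^-2 = +1.
v=41: a=41^-2·(≡33), b=41^-4·(≡10) mod 41; (33|41)=+1, (10|41)=+1; (−1)^{-2·-4·20}·(+1)^-4·(+1)^-2 = +1.
v=23: a=23^1·(≡6), b=23^1·(≡3) mod 23; (6|23)=+1, (3|23)=+1; (−1)^{1·1·11}·(+1)^1·(+1)^1 = -1.
v=3: a=3^-6·(≡2), b=3^-14·(≡2) mod 3; (2|3)=-1, (2|3)=-1; (−1)^{-6·-14·1}·(-1)^-14·(-1)^-6 = +1.
(-115, 23 / ℚ) ramifies at {5, 23}: a division algebra.

[5, 23]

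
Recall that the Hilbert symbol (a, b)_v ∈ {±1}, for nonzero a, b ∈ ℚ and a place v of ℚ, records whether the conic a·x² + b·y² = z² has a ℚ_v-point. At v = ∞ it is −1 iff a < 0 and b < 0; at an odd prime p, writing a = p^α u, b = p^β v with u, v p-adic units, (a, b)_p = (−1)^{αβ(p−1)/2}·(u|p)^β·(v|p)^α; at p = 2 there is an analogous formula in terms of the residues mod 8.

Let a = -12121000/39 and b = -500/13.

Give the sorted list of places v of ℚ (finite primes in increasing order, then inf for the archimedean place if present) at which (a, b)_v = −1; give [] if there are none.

Mod squares: a ≡ -4727190, b ≡ -65. Check v ∈ {∞, 2, 3, 5, 13, 17, 23, 31}.
v=3: a=3^-1·(≡2), b=3^0·(≡1) mod 3; (2|3)=-1, (1|3)=+1; (−1)^{-1·0·1}·(-1)^0·(+1)^-1 = +1.
v=∞: -4727190 < 0 and -65 < 0  ⇒  (a,b)_∞ = -1.
v=31: a=31^1·(≡12), b=31^0·(≡14) mod 31; (12|31)=-1, (14|31)=+1; (−1)^{1·0·15}·(-1)^0·(+1)^1 = +1.
v=5: a=5^3·(≡3), b=5^3·(≡2) mod 5; (3|5)=-1, (2|5)=-1; (−1)^{3·3·2}·(-1)^3·(-1)^3 = +1.
v=17: a=17^1·(≡13), b=17^0·(≡6) mod 17; (13|17)=+1, (6|17)=-1; (−1)^{1·0·8}·(+1)^0·(-1)^1 = -1.
v=23: a=23^1·(≡10), b=23^0·(≡4) mod 23; (10|23)=-1, (4|23)=+1; (−1)^{1·0·11}·(-1)^0·(+1)^1 = +1.
v=13: a=13^-1·(≡6), b=13^-1·(≡7) mod 13; (6|13)=-1, (7|13)=-1; (−1)^{-1·-1·6}·(-1)^-1·(-1)^-1 = +1.
v=2: v_2(a)=3, v_2(b)=2; units ≡ 5, 7 (mod 8); ε·ε+αω+βω = 0·1+3·0+2·1 ≡ 0  ⇒  (a,b)_2 = +1.
|Ram(-4727190, -65)| = 2, even; anisotropic at {17, ∞}.

[17, inf]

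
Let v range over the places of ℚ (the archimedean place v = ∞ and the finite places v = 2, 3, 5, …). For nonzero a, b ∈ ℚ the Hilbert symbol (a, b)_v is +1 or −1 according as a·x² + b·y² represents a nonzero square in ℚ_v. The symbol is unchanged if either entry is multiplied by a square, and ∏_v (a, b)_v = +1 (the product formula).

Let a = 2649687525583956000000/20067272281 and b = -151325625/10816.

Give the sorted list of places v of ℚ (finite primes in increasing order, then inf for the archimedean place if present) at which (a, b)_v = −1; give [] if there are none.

Mod squares: a ≡ 429, b ≡ -2001. Check v ∈ {∞, 2, 3, 5, 7, 11, 13, 23, 29, 59}.
v=13: a=13^1·(≡11), b=13^-2·(≡9) mod 13; (11|13)=-1, (9|13)=+1; (−1)^{1·-2·6}·(-1)^-2·(+1)^1 = +1.
v=∞: 429 > 0 and -2001 < 0  ⇒  (a,b)_∞ = +1.
v=29: a=29^2·(≡25), b=29^1·(≡10) mod 29; (25|29)=+1, (10|29)=-1; (−1)^{2·1·14}·(+1)^1·(-1)^2 = +1.
v=23: a=23^4·(≡5), b=23^1·(≡20) mod 23; (5|23)=-1, (20|23)=-1; (−1)^{4·1·11}·(-1)^1·(-1)^4 = -1.
v=3: a=3^9·(≡2), b=3^1·(≡2) mod 3; (2|3)=-1, (2|3)=-1; (−1)^{9·1·1}·(-1)^1·(-1)^9 = -1.
v=59: a=59^-2·(≡41), b=59^0·(≡9) mod 59; (41|59)=+1, (9|59)=+1; (−1)^{-2·0·29}·(+1)^0·(+1)^-2 = +1.
v=7: a=7^-8·(≡2), b=7^0·(≡4) mod 7; (2|7)=+1, (4|7)=+1; (−1)^{-8·0·3}·(+1)^0·(+1)^-8 = +1.
v=5: a=5^6·(≡4), b=5^4·(≡4) mod 5; (4|5)=+1, (4|5)=+1; (−1)^{6·4·2}·(+1)^4·(+1)^6 = +1.
v=11: a=11^1·(≡6), b=11^2·(≡3) mod 11; (6|11)=-1, (3|11)=+1; (−1)^{1·2·5}·(-1)^2·(+1)^1 = +1.
v=2: v_2(a)=8, v_2(b)=-6; units ≡ 5, 7 (mod 8); ε·ε+αω+βω = 0·1+8·0+-6·1 ≡ 0  ⇒  (a,b)_2 = +1.
Ram(429, -2001) = {3, 23}; no ℚ_3-point on the conic.

[3, 23]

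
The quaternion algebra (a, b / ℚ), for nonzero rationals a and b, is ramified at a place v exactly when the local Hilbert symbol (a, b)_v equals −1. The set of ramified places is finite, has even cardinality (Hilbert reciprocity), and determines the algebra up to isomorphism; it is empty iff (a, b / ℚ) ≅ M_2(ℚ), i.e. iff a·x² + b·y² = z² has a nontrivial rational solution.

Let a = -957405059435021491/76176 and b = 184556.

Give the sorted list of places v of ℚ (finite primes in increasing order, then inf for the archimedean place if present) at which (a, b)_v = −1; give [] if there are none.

[29, 43]

Mod squares: a ≡ -3451, b ≡ 46139. Check v ∈ {∞, 2, 3, 7, 17, 19, 23, 29, 37, 43}.
v=43: a=43^2·(≡8), b=43^1·(≡35) mod 43; (8|43)=-1, (35|43)=+1; (−1)^{2·1·21}·(-1)^1·(+1)^2 = -1.
v=∞: -3451 < 0 and 46139 > 0  ⇒  (a,b)_∞ = +1.
v=2: v_2(a)=-4, v_2(b)=2; units ≡ 5, 3 (mod 8); ε·ε+αω+βω = 0·1+-4·1+2·1 ≡ 0  ⇒  (a,b)_2 = +1.
v=37: a=37^2·(≡26), b=37^1·(≡30) mod 37; (26|37)=+1, (30|37)=+1; (−1)^{2·1·18}·(+1)^1·(+1)^2 = +1.
v=7: a=7^1·(≡2), b=7^0·(≡1) mod 7; (2|7)=+1, (1|7)=+1; (−1)^{1·0·3}·(+1)^0·(+1)^1 = +1.
v=3: a=3^-2·(≡2), b=3^0·(≡2) mod 3; (2|3)=-1, (2|3)=-1; (−1)^{-2·0·1}·(-1)^0·(-1)^-2 = +1.
v=19: a=19^4·(≡4), b=19^0·(≡9) mod 19; (4|19)=+1, (9|19)=+1; (−1)^{4·0·9}·(+1)^0·(+1)^4 = +1.
v=29: a=29^3·(≡3), b=29^1·(≡13) mod 29; (3|29)=-1, (13|29)=+1; (−1)^{3·1·14}·(-1)^1·(+1)^3 = -1.
v=17: a=17^1·(≡1), b=17^0·(≡4) mod 17; (1|17)=+1, (4|17)=+1; (−1)^{1·0·8}·(+1)^0·(+1)^1 = +1.
v=23: a=23^-2·(≡11), b=23^0·(≡4) mod 23; (11|23)=-1, (4|23)=+1; (−1)^{-2·0·11}·(-1)^0·(+1)^-2 = +1.
|Ram(-3451, 46139)| = 2, even; anisotropic at {29, 43}.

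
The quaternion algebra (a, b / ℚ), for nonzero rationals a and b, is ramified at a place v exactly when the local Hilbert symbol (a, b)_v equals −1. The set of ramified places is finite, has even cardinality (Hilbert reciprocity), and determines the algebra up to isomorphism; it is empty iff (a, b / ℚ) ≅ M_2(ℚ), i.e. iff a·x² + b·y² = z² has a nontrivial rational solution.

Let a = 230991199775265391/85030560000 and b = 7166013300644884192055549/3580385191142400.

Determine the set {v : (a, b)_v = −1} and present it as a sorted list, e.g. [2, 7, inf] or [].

(a, b) ≡ (31, 341) mod (ℚ^×)²; places V = {2, 3, 5, 7, 11, 13, 19, 29, 31, 43, ∞}.
(a,b)_5: α=-4, u≡1; β=-2, v≡4 (mod 5); (1|5)=+1, (4|5)=+1; sign (−1)^0·+1^-2·+1^-4 = +1.
(a,b)_31: α=3, u≡8; β=3, v≡21 (mod 31); (8|31)=+1, (21|31)=-1; sign (−1)^1·+1^3·-1^3 = +1.
(a,b)_29: α=4, u≡8; β=6, v≡1 (mod 29); (8|29)=-1, (1|29)=+1; sign (−1)^0·-1^6·+1^4 = +1.
(a,b)_∞: sgn(31)=+, sgn(341)=+, so +1.
(a,b)_11: α=2, u≡1; β=1, v≡9 (mod 11); (1|11)=+1, (9|11)=+1; sign (−1)^0·+1^1·+1^2 = +1.
(a,b)_7: α=2, u≡5; β=6, v≡6 (mod 7); (5|7)=-1, (6|7)=-1; sign (−1)^0·-1^6·-1^2 = +1.
(a,b)_2: α=-8, β=-10; u≡7, v≡5 (mod 8); ε(u)ε(v)=1·0, αω(v)=-8·1, βω(u)=-10·0; sum ≡ 0  ⇒  +1.
(a,b)_13: α=0, u≡8; β=2, v≡12 (mod 13); (8|13)=-1, (12|13)=+1; sign (−1)^0·-1^2·+1^0 = +1.
(a,b)_3: α=-12, u≡1; β=-18, v≡2 (mod 3); (1|3)=+1, (2|3)=-1; sign (−1)^0·+1^-18·-1^-12 = +1.
(a,b)_43: α=2, u≡15; β=2, v≡16 (mod 43); (15|43)=+1, (16|43)=+1; sign (−1)^0·+1^2·+1^2 = +1.
(a,b)_19: α=0, u≡14; β=-2, v≡12 (mod 19); (14|19)=-1, (12|19)=-1; sign (−1)^0·-1^-2·-1^0 = +1.
Ram(a, b) = ∅: the form 31·x² + 341·y² − z² is isotropic over every ℚ_v, so by Hasse–Minkowski it is isotropic over ℚ.

[]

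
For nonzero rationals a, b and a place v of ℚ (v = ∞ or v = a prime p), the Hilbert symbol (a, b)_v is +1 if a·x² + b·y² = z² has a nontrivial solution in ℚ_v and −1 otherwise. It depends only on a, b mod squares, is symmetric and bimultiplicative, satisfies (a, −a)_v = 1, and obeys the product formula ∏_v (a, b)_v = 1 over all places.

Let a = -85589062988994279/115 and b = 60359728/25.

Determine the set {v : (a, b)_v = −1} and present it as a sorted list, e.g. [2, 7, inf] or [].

[2, 5, 19, 23]

(a, b) ≡ (-9237107165, 3772483) mod (ℚ^×)²; places V = {2, 3, 5, 11, 13, 17, 19, 23, 31, 37, 47, ∞}.
(a,b)_19: α=1, u≡10; β=0, v≡12 (mod 19); (10|19)=-1, (12|19)=-1; sign (−1)^0·-1^0·-1^1 = -1.
(a,b)_2: α=0, β=4; u≡3, v≡3 (mod 8); ε(u)ε(v)=1·1, αω(v)=0·1, βω(u)=4·1; sum ≡ 1  ⇒  -1.
(a,b)_∞: sgn(-9237107165)=−, sgn(3772483)=+, so +1.
(a,b)_47: α=1, u≡14; β=0, v≡1 (mod 47); (14|47)=+1, (1|47)=+1; sign (−1)^0·+1^0·+1^1 = +1.
(a,b)_31: α=2, u≡10; β=1, v≡14 (mod 31); (10|31)=+1, (14|31)=+1; sign (−1)^0·+1^1·+1^2 = +1.
(a,b)_17: α=1, u≡13; β=0, v≡9 (mod 17); (13|17)=+1, (9|17)=+1; sign (−1)^0·+1^0·+1^1 = +1.
(a,b)_3: α=8, u≡1; β=0, v≡1 (mod 3); (1|3)=+1, (1|3)=+1; sign (−1)^0·+1^0·+1^8 = +1.
(a,b)_23: α=-1, u≡2; β=1, v≡18 (mod 23); (2|23)=+1, (18|23)=+1; sign (−1)^1·+1^1·+1^-1 = -1.
(a,b)_5: α=-1, u≡2; β=-2, v≡3 (mod 5); (2|5)=-1, (3|5)=-1; sign (−1)^0·-1^-2·-1^-1 = -1.
(a,b)_37: α=1, u≡13; β=1, v≡5 (mod 37); (13|37)=-1, (5|37)=-1; sign (−1)^0·-1^1·-1^1 = +1.
(a,b)_13: α=3, u≡2; β=1, v≡11 (mod 13); (2|13)=-1, (11|13)=-1; sign (−1)^0·-1^1·-1^3 = +1.
(a,b)_11: α=1, u≡4; β=1, v≡10 (mod 11); (4|11)=+1, (10|11)=-1; sign (−1)^1·+1^1·-1^1 = +1.
Ram(-9237107165, 3772483) = {2, 5, 19, 23}; no ℚ_2-point on the conic.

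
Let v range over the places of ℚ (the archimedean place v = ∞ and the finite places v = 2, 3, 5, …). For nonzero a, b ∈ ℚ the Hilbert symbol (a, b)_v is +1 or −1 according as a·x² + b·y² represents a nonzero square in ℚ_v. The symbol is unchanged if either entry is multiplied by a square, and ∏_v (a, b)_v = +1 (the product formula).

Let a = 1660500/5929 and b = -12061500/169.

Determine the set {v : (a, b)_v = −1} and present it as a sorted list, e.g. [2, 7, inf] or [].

Mod squares: a ≡ 205, b ≡ -120615. Check v ∈ {∞, 2, 3, 5, 7, 11, 13, 17, 41, 43}.
v=7: a=7^-2·(≡1), b=7^0·(≡4) mod 7; (1|7)=+1, (4|7)=+1; (−1)^{-2·0·3}·(+1)^0·(+1)^-2 = +1.
v=5: a=5^3·(≡1), b=5^3·(≡2) mod 5; (1|5)=+1, (2|5)=-1; (−1)^{3·3·2}·(+1)^3·(-1)^3 = -1.
v=2: v_2(a)=2, v_2(b)=2; units ≡ 5, 1 (mod 8); ε·ε+αω+βω = 0·0+2·0+2·1 ≡ 0  ⇒  (a,b)_2 = +1.
v=3: a=3^4·(≡1), b=3^1·(≡1) mod 3; (1|3)=+1, (1|3)=+1; (−1)^{4·1·1}·(+1)^1·(+1)^4 = +1.
v=∞: 205 > 0 and -120615 < 0  ⇒  (a,b)_∞ = +1.
v=11: a=11^-2·(≡10), b=11^1·(≡6) mod 11; (10|11)=-1, (6|11)=-1; (−1)^{-2·1·5}·(-1)^1·(-1)^-2 = -1.
v=43: a=43^0·(≡32), b=43^1·(≡18) mod 43; (32|43)=-1, (18|43)=-1; (−1)^{0·1·21}·(-1)^1·(-1)^0 = -1.
v=41: a=41^1·(≡21), b=41^0·(≡17) mod 41; (21|41)=+1, (17|41)=-1; (−1)^{1·0·20}·(+1)^0·(-1)^1 = -1.
v=13: a=13^0·(≡10), b=13^-2·(≡4) mod 13; (10|13)=+1, (4|13)=+1; (−1)^{0·-2·6}·(+1)^-2·(+1)^0 = +1.
v=17: a=17^0·(≡15), b=17^1·(≡5) mod 17; (15|17)=+1, (5|17)=-1; (−1)^{0·1·8}·(+1)^1·(-1)^0 = +1.
|Ram(205, -120615)| = 4, even; anisotropic at {5, 11, 41, 43}.

[5, 11, 41, 43]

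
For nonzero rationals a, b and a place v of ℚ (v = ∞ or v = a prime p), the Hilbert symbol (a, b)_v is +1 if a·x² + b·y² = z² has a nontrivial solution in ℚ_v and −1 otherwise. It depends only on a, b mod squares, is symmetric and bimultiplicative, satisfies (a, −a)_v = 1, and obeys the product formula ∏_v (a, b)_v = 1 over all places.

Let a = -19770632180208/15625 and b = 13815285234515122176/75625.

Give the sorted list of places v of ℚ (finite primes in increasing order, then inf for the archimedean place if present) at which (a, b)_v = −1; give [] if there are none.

Mod squares: a ≡ -7, b ≡ 10374. Check v ∈ {∞, 2, 3, 5, 7, 11, 13, 19}.
v=2: v_2(a)=4, v_2(b)=11; units ≡ 1, 3 (mod 8); ε·ε+αω+βω = 0·1+4·1+11·0 ≡ 0  ⇒  (a,b)_2 = +1.
v=∞: -7 < 0 and 10374 > 0  ⇒  (a,b)_∞ = +1.
v=7: a=7^3·(≡3), b=7^1·(≡6) mod 7; (3|7)=-1, (6|7)=-1; (−1)^{3·1·3}·(-1)^1·(-1)^3 = -1.
v=19: a=19^2·(≡8), b=19^5·(≡12) mod 19; (8|19)=-1, (12|19)=-1; (−1)^{2·5·9}·(-1)^5·(-1)^2 = -1.
v=3: a=3^10·(≡2), b=3^11·(≡2) mod 3; (2|3)=-1, (2|3)=-1; (−1)^{10·11·1}·(-1)^11·(-1)^10 = -1.
v=5: a=5^-6·(≡2), b=5^-4·(≡1) mod 5; (2|5)=-1, (1|5)=+1; (−1)^{-6·-4·2}·(-1)^-4·(+1)^-6 = +1.
v=13: a=13^2·(≡8), b=13^3·(≡6) mod 13; (8|13)=-1, (6|13)=-1; (−1)^{2·3·6}·(-1)^3·(-1)^2 = -1.
v=11: a=11^0·(≡5), b=11^-2·(≡3) mod 11; (5|11)=+1, (3|11)=+1; (−1)^{0·-2·5}·(+1)^-2·(+1)^0 = +1.
|Ram(-7, 10374)| = 4, even; anisotropic at {3, 7, 13, 19}.

[3, 7, 13, 19]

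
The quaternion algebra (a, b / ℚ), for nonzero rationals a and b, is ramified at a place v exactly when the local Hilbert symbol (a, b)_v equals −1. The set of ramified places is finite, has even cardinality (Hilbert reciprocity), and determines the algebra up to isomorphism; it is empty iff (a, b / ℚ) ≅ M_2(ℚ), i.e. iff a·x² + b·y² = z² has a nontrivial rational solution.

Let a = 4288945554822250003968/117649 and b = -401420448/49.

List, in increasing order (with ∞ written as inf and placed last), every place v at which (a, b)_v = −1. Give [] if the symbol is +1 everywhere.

[11, 13]

Mod squares: a ≡ 16302, b ≡ -858. Check v ∈ {∞, 2, 3, 7, 11, 13, 19, 23}.
v=7: a=7^-6·(≡6), b=7^-2·(≡5) mod 7; (6|7)=-1, (5|7)=-1; (−1)^{-6·-2·3}·(-1)^-2·(-1)^-6 = +1.
v=13: a=13^3·(≡2), b=13^1·(≡4) mod 13; (2|13)=-1, (4|13)=+1; (−1)^{3·1·6}·(-1)^1·(+1)^3 = -1.
v=3: a=3^7·(≡1), b=3^5·(≡2) mod 3; (1|3)=+1, (2|3)=-1; (−1)^{7·5·1}·(+1)^5·(-1)^7 = +1.
v=11: a=11^3·(≡2), b=11^1·(≡8) mod 11; (2|11)=-1, (8|11)=-1; (−1)^{3·1·5}·(-1)^1·(-1)^3 = -1.
v=∞: 16302 > 0 and -858 < 0  ⇒  (a,b)_∞ = +1.
v=2: v_2(a)=9, v_2(b)=5; units ≡ 7, 3 (mod 8); ε·ε+αω+βω = 1·1+9·1+5·0 ≡ 0  ⇒  (a,b)_2 = +1.
v=23: a=23^2·(≡8), b=23^0·(≡8) mod 23; (8|23)=+1, (8|23)=+1; (−1)^{2·0·11}·(+1)^0·(+1)^2 = +1.
v=19: a=19^5·(≡15), b=19^2·(≡11) mod 19; (15|19)=-1, (11|19)=+1; (−1)^{5·2·9}·(-1)^2·(+1)^5 = +1.
(16302, -858 / ℚ) ramifies at {11, 13}: a division algebra.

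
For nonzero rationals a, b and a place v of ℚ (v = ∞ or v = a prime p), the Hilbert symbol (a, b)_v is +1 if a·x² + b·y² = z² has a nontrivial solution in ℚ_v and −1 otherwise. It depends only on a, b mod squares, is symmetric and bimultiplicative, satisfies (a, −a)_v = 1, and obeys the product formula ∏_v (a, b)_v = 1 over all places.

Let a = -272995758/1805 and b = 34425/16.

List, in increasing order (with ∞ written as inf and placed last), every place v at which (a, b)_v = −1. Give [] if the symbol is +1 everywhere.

[5, 7]

Mod squares: a ≡ -1190, b ≡ 17. Check v ∈ {∞, 2, 3, 5, 7, 17, 19}.
v=3: a=3^4·(≡1), b=3^4·(≡2) mod 3; (1|3)=+1, (2|3)=-1; (−1)^{4·4·1}·(+1)^4·(-1)^4 = +1.
v=2: v_2(a)=1, v_2(b)=-4; units ≡ 5, 1 (mod 8); ε·ε+αω+βω = 0·0+1·0+-4·1 ≡ 0  ⇒  (a,b)_2 = +1.
v=∞: -1190 < 0 and 17 > 0  ⇒  (a,b)_∞ = +1.
v=19: a=19^-2·(≡16), b=19^0·(≡1) mod 19; (16|19)=+1, (1|19)=+1; (−1)^{-2·0·9}·(+1)^0·(+1)^-2 = +1.
v=17: a=17^3·(≡8), b=17^1·(≡15) mod 17; (8|17)=+1, (15|17)=+1; (−1)^{3·1·8}·(+1)^1·(+1)^3 = +1.
v=7: a=7^3·(≡6), b=7^0·(≡3) mod 7; (6|7)=-1, (3|7)=-1; (−1)^{3·0·3}·(-1)^0·(-1)^3 = -1.
v=5: a=5^-1·(≡2), b=5^2·(≡2) mod 5; (2|5)=-1, (2|5)=-1; (−1)^{-1·2·2}·(-1)^2·(-1)^-1 = -1.
Ram(-1190, 17) = {5, 7}; no ℚ_5-point on the conic.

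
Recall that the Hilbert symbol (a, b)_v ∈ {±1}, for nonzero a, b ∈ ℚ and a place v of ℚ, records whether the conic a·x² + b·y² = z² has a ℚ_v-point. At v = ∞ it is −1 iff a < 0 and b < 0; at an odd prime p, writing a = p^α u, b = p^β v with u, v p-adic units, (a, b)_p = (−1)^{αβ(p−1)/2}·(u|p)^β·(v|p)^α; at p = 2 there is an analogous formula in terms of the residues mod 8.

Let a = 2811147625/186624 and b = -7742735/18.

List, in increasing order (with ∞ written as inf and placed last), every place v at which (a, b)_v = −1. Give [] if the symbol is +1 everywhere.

Mod squares: a ≡ 1105, b ≡ -1870. Check v ∈ {∞, 2, 3, 5, 7, 11, 13, 17, 29}.
v=5: a=5^3·(≡4), b=5^1·(≡1) mod 5; (4|5)=+1, (1|5)=+1; (−1)^{3·1·2}·(+1)^1·(+1)^3 = +1.
v=2: v_2(a)=-8, v_2(b)=-1; units ≡ 1, 1 (mod 8); ε·ε+αω+βω = 0·0+-8·0+-1·0 ≡ 0  ⇒  (a,b)_2 = +1.
v=3: a=3^-6·(≡1), b=3^-2·(≡2) mod 3; (1|3)=+1, (2|3)=-1; (−1)^{-6·-2·1}·(+1)^-2·(-1)^-6 = +1.
v=29: a=29^2·(≡3), b=29^0·(≡26) mod 29; (3|29)=-1, (26|29)=-1; (−1)^{2·0·14}·(-1)^0·(-1)^2 = +1.
v=17: a=17^1·(≡5), b=17^1·(≡9) mod 17; (5|17)=-1, (9|17)=+1; (−1)^{1·1·8}·(-1)^1·(+1)^1 = -1.
v=7: a=7^0·(≡5), b=7^2·(≡6) mod 7; (5|7)=-1, (6|7)=-1; (−1)^{0·2·3}·(-1)^2·(-1)^0 = +1.
v=13: a=13^1·(≡11), b=13^2·(≡2) mod 13; (11|13)=-1, (2|13)=-1; (−1)^{1·2·6}·(-1)^2·(-1)^1 = -1.
v=∞: 1105 > 0 and -1870 < 0  ⇒  (a,b)_∞ = +1.
v=11: a=11^2·(≡1), b=11^1·(≡7) mod 11; (1|11)=+1, (7|11)=-1; (−1)^{2·1·5}·(+1)^1·(-1)^2 = +1.
Ram(1105, -1870) = {13, 17}; no ℚ_13-point on the conic.

[13, 17]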